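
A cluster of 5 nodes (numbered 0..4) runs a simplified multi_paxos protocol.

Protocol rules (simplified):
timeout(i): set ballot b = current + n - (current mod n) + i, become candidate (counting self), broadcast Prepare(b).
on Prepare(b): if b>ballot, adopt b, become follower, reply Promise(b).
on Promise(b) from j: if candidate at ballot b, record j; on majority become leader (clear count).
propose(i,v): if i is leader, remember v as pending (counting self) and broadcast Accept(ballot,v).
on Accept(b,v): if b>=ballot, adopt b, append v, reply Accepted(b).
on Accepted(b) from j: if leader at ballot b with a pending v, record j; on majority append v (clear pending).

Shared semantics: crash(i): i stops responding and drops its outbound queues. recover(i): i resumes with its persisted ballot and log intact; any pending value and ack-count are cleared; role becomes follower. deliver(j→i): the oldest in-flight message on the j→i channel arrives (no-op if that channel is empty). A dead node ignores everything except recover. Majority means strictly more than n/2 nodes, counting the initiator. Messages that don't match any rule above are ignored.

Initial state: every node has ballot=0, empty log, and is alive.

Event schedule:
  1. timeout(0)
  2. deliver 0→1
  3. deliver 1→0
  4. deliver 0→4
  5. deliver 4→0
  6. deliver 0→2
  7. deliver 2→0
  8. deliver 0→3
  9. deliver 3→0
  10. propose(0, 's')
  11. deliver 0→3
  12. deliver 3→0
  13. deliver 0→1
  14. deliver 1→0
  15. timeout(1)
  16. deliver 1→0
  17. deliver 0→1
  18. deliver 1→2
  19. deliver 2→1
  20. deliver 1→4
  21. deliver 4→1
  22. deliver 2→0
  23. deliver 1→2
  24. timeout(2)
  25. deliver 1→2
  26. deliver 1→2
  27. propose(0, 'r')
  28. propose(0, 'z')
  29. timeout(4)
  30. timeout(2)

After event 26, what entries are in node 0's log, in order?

1. timeout(0):  <0:cand b5 ->
2. deliver 0→1:  <1:foll b5 ->
3. deliver 1→0:  nop
4. deliver 0→4:  <4:foll b5 ->
5. deliver 4→0:  <0:lead b5 ->
6. deliver 0→2:  <2:foll b5 ->
7. deliver 2→0:  nop
8. deliver 0→3:  <3:foll b5 ->
9. deliver 3→0:  nop
10. propose(0,'s'):  nop
11. deliver 0→3:  <3:foll b5 s>
12. deliver 3→0:  nop
13. deliver 0→1:  <1:foll b5 s>
14. deliver 1→0:  <0:lead b5 s>
15. timeout(1):  <1:cand b11 s>
16. deliver 1→0:  <0:foll b11 s>
17. deliver 0→1:  nop
18. deliver 1→2:  <2:foll b11 ->
19. deliver 2→1:  <1:lead b11 s>
20. deliver 1→4:  <4:foll b11 ->
21. deliver 4→1:  nop
22. deliver 2→0:  nop
23. deliver 1→2:  nop
24. timeout(2):  <2:cand b17 ->
25. deliver 1→2:  nop
26. deliver 1→2:  nop

s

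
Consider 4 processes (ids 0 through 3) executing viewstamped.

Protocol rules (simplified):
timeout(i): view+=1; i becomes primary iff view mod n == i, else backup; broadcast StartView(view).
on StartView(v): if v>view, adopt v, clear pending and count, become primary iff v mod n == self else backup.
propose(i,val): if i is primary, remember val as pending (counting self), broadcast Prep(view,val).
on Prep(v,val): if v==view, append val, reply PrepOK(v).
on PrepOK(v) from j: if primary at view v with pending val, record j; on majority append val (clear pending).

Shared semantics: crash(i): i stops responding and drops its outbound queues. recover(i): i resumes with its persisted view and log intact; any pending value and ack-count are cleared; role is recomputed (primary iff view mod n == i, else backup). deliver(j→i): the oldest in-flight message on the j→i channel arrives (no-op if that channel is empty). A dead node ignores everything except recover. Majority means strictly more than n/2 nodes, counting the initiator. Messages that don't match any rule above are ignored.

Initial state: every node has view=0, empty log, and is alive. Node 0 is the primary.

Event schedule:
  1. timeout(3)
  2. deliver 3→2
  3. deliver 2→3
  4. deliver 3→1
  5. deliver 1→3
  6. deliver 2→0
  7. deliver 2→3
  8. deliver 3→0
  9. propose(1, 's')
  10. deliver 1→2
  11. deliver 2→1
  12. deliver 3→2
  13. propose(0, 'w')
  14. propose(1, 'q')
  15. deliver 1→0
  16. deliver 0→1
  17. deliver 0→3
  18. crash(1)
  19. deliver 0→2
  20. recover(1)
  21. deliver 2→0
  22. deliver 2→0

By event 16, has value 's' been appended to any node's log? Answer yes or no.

yes

after 1 — timeout(3): n3:back/v1/[-]
after 2 — deliver 3→2: n2:back/v1/[-]
after 3 — deliver 2→3: ·
after 4 — deliver 3→1: n1:prim/v1/[-]
after 5 — deliver 1→3: ·
after 6 — deliver 2→0: ·
after 7 — deliver 2→3: ·
after 8 — deliver 3→0: n0:back/v1/[-]
after 9 — propose(1,'s'): ·
after 10 — deliver 1→2: n2:back/v1/[s]
after 11 — deliver 2→1: ·
after 12 — deliver 3→2: ·
after 13 — propose(0,'w'): ·
after 14 — propose(1,'q'): ·
after 15 — deliver 1→0: n0:back/v1/[s]
after 16 — deliver 0→1: ·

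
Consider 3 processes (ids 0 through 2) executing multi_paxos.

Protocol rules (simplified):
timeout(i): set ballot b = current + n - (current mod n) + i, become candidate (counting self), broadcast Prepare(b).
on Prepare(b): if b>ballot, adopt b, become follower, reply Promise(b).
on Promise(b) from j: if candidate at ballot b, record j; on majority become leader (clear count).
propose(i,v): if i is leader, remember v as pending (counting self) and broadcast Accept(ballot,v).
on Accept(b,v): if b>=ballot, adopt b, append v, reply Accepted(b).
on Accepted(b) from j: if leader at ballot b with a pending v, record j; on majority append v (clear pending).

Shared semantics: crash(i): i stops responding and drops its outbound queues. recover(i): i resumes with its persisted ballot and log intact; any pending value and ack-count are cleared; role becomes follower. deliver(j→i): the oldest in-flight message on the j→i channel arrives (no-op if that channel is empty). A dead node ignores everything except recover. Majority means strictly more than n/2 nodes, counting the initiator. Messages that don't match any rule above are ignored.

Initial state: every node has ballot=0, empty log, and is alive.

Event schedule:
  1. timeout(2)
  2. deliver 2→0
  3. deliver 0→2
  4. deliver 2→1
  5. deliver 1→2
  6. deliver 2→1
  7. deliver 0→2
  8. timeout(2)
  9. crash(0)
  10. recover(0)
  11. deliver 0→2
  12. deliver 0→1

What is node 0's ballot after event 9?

e1 timeout(2): 2[cand,b=5,-]
e2 deliver 2→0: 0[foll,b=5,-]
e3 deliver 0→2: 2[lead,b=5,-]
e4 deliver 2→1: 1[foll,b=5,-]
e5 deliver 1→2: ·
e6 deliver 2→1: ·
e7 deliver 0→2: ·
e8 timeout(2): 2[cand,b=8,-]
e9 crash(0): 0[✗foll,b=5,-]

5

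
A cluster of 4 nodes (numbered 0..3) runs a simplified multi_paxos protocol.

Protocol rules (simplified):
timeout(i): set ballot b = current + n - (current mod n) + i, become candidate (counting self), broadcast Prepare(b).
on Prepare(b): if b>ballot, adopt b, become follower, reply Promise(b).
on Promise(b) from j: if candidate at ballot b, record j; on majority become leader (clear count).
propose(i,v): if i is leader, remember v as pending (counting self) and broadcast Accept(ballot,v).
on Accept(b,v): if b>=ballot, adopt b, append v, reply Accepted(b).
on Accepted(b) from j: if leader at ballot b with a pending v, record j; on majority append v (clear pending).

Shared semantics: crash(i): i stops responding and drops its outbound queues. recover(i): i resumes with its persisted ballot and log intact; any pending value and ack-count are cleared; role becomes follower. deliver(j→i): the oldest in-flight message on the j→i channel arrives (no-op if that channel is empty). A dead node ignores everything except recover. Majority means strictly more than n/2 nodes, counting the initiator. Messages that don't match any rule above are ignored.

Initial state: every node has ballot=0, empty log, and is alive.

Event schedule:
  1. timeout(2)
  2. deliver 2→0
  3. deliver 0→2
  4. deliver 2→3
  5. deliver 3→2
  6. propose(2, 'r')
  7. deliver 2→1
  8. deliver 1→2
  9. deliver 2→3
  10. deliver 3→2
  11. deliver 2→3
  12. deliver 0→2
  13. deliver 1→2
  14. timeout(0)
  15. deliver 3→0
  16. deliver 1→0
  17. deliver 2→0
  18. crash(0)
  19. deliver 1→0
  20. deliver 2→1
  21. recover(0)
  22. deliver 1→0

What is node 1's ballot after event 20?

1. timeout(2):  <2:cand b6 ->
2. deliver 2→0:  <0:foll b6 ->
3. deliver 0→2:  nop
4. deliver 2→3:  <3:foll b6 ->
5. deliver 3→2:  <2:lead b6 ->
6. propose(2,'r'):  nop
7. deliver 2→1:  <1:foll b6 ->
8. deliver 1→2:  nop
9. deliver 2→3:  <3:foll b6 r>
10. deliver 3→2:  nop
11. deliver 2→3:  nop
12. deliver 0→2:  nop
13. deliver 1→2:  nop
14. timeout(0):  <0:cand b8 ->
15. deliver 3→0:  nop
16. deliver 1→0:  nop
17. deliver 2→0:  nop
18. crash(0):  <0:✗cand b8 ->
19. deliver 1→0:  nop
20. deliver 2→1:  <1:foll b6 r>

6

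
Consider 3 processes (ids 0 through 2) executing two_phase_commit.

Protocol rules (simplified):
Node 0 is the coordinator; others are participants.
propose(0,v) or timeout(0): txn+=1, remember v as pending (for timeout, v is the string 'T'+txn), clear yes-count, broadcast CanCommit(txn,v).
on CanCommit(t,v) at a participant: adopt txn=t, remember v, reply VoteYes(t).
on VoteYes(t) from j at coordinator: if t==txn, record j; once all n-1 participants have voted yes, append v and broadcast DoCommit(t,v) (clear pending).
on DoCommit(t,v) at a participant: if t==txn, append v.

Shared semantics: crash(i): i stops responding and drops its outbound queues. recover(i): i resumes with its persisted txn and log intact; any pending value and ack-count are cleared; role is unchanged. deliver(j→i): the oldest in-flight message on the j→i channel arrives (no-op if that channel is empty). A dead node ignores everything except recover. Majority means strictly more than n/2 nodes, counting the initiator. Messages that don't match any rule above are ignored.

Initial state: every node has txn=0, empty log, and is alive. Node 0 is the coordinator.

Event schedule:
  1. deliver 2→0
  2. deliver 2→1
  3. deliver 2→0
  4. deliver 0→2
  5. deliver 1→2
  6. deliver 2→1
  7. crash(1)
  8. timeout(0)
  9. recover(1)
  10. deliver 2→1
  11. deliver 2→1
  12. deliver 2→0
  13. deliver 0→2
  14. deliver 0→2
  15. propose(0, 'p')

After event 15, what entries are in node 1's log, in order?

empty

e1 deliver 2→0: ·
e2 deliver 2→1: ·
e3 deliver 2→0: ·
e4 deliver 0→2: ·
e5 deliver 1→2: ·
e6 deliver 2→1: ·
e7 crash(1): 1[✗part,t=0,-]
e8 timeout(0): 0[coor,t=1,-]
e9 recover(1): 1[part,t=0,-]
e10 deliver 2→1: ·
e11 deliver 2→1: ·
e12 deliver 2→0: ·
e13 deliver 0→2: 2[part,t=1,-]
e14 deliver 0→2: ·
e15 propose(0,'p'): 0[coor,t=2,-]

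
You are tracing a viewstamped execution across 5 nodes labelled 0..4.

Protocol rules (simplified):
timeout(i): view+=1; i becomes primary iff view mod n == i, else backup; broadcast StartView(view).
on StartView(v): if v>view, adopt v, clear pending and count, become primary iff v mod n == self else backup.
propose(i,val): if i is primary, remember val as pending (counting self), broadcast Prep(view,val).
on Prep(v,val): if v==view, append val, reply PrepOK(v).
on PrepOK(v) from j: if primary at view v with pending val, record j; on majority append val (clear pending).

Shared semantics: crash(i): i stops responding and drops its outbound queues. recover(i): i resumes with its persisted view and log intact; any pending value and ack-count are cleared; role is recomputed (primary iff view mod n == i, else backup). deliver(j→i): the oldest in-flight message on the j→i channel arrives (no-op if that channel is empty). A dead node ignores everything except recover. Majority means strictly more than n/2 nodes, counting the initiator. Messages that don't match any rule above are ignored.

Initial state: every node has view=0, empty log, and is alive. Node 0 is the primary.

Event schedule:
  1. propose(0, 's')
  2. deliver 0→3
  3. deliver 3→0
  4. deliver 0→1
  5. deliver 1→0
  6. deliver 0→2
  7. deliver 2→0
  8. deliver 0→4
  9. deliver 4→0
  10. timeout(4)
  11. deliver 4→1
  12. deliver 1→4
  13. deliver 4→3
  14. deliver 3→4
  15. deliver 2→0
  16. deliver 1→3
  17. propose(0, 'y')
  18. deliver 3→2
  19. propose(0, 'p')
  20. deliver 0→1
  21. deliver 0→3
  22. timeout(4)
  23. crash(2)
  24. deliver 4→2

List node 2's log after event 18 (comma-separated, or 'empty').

s

after 1 — propose(0,'s'): ·
after 2 — deliver 0→3: n3:back/v0/[s]
after 3 — deliver 3→0: ·
after 4 — deliver 0→1: n1:back/v0/[s]
after 5 — deliver 1→0: n0:prim/v0/[s]
after 6 — deliver 0→2: n2:back/v0/[s]
after 7 — deliver 2→0: ·
after 8 — deliver 0→4: n4:back/v0/[s]
after 9 — deliver 4→0: ·
after 10 — timeout(4): n4:back/v1/[s]
after 11 — deliver 4→1: n1:prim/v1/[s]
after 12 — deliver 1→4: ·
after 13 — deliver 4→3: n3:back/v1/[s]
after 14 — deliver 3→4: ·
after 15 — deliver 2→0: ·
after 16 — deliver 1→3: ·
after 17 — propose(0,'y'): ·
after 18 — deliver 3→2: ·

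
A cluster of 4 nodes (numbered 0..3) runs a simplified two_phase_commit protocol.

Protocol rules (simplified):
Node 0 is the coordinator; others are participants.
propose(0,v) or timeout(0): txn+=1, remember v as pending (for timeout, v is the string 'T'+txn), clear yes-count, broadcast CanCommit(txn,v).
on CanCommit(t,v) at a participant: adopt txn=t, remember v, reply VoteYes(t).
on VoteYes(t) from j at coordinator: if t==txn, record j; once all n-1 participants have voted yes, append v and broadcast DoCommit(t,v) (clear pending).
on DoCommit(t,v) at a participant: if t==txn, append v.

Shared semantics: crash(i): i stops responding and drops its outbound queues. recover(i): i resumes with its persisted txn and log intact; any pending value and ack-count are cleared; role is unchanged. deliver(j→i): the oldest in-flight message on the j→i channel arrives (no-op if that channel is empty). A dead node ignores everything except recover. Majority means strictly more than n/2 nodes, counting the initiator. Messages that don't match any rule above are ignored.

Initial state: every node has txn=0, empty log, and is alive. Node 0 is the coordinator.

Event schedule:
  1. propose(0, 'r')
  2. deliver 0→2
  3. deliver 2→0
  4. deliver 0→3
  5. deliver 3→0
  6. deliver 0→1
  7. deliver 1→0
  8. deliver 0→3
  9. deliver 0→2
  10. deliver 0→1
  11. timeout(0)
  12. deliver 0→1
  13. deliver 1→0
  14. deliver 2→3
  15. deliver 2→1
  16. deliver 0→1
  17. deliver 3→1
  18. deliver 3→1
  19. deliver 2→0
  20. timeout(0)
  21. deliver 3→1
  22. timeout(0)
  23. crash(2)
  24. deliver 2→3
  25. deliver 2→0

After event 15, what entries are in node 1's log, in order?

step 1 propose(0,'r'): 0={coor,t=1,log=-}
step 2 deliver 0→2: 2={part,t=1,log=-}
step 3 deliver 2→0: —
step 4 deliver 0→3: 3={part,t=1,log=-}
step 5 deliver 3→0: —
step 6 deliver 0→1: 1={part,t=1,log=-}
step 7 deliver 1→0: 0={coor,t=1,log=r}
step 8 deliver 0→3: 3={part,t=1,log=r}
step 9 deliver 0→2: 2={part,t=1,log=r}
step 10 deliver 0→1: 1={part,t=1,log=r}
step 11 timeout(0): 0={coor,t=2,log=r}
step 12 deliver 0→1: 1={part,t=2,log=r}
step 13 deliver 1→0: —
step 14 deliver 2→3: —
step 15 deliver 2→1: —

r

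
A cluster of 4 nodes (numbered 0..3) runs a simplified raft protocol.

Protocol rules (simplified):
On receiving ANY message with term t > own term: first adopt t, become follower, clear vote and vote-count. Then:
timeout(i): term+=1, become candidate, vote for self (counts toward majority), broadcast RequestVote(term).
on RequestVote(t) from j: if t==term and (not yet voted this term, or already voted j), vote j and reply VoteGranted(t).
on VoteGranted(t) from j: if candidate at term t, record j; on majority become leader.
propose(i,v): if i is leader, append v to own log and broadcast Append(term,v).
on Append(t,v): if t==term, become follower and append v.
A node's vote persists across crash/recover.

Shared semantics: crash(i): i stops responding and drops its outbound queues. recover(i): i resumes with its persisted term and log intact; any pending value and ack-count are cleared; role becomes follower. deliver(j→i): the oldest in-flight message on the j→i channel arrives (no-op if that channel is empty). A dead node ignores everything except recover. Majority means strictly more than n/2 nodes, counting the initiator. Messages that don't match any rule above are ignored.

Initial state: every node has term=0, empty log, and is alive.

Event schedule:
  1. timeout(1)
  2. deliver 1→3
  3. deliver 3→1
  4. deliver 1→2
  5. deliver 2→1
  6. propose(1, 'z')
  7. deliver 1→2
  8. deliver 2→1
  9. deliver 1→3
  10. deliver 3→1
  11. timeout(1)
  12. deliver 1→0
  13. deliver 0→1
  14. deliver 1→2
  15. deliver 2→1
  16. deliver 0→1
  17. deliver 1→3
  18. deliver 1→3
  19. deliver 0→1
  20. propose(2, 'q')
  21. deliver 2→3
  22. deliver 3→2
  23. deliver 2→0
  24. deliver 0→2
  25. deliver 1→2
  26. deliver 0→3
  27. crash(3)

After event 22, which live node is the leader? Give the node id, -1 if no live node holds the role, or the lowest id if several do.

-1

after 1 — timeout(1): n1:cand/t1/[-]
after 2 — deliver 1→3: n3:foll/t1/[-]
after 3 — deliver 3→1: ·
after 4 — deliver 1→2: n2:foll/t1/[-]
after 5 — deliver 2→1: n1:lead/t1/[-]
after 6 — propose(1,'z'): n1:lead/t1/[z]
after 7 — deliver 1→2: n2:foll/t1/[z]
after 8 — deliver 2→1: ·
after 9 — deliver 1→3: n3:foll/t1/[z]
after 10 — deliver 3→1: ·
after 11 — timeout(1): n1:cand/t2/[z]
after 12 — deliver 1→0: n0:foll/t1/[-]
after 13 — deliver 0→1: ·
after 14 — deliver 1→2: n2:foll/t2/[z]
after 15 — deliver 2→1: ·
after 16 — deliver 0→1: ·
after 17 — deliver 1→3: n3:foll/t2/[z]
after 18 — deliver 1→3: ·
after 19 — deliver 0→1: ·
after 20 — propose(2,'q'): ·
after 21 — deliver 2→3: ·
after 22 — deliver 3→2: ·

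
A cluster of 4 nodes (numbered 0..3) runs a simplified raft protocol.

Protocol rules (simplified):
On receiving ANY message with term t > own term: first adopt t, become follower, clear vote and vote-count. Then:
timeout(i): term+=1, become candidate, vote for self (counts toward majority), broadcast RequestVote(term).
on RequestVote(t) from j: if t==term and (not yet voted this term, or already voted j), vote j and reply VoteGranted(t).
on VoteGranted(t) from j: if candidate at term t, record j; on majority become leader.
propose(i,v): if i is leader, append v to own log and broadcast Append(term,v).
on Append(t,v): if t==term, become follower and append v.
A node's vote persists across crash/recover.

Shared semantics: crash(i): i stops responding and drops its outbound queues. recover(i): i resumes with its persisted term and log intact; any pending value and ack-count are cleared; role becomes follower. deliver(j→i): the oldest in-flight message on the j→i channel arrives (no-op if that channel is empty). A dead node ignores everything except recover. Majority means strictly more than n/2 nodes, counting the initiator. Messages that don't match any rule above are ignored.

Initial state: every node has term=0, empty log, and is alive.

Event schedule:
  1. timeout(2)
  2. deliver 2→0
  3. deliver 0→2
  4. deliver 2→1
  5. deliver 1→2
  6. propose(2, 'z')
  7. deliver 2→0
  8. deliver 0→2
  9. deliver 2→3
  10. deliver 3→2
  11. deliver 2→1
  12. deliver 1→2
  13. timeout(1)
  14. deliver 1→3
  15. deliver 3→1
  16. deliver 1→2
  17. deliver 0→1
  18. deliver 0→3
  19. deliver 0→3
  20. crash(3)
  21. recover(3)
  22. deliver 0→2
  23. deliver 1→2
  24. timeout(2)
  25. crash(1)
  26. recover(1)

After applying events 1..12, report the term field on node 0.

step 1 timeout(2): 2={cand,t=1,log=-}
step 2 deliver 2→0: 0={foll,t=1,log=-}
step 3 deliver 0→2: —
step 4 deliver 2→1: 1={foll,t=1,log=-}
step 5 deliver 1→2: 2={lead,t=1,log=-}
step 6 propose(2,'z'): 2={lead,t=1,log=z}
step 7 deliver 2→0: 0={foll,t=1,log=z}
step 8 deliver 0→2: —
step 9 deliver 2→3: 3={foll,t=1,log=-}
step 10 deliver 3→2: —
step 11 deliver 2→1: 1={foll,t=1,log=z}
step 12 deliver 1→2: —

1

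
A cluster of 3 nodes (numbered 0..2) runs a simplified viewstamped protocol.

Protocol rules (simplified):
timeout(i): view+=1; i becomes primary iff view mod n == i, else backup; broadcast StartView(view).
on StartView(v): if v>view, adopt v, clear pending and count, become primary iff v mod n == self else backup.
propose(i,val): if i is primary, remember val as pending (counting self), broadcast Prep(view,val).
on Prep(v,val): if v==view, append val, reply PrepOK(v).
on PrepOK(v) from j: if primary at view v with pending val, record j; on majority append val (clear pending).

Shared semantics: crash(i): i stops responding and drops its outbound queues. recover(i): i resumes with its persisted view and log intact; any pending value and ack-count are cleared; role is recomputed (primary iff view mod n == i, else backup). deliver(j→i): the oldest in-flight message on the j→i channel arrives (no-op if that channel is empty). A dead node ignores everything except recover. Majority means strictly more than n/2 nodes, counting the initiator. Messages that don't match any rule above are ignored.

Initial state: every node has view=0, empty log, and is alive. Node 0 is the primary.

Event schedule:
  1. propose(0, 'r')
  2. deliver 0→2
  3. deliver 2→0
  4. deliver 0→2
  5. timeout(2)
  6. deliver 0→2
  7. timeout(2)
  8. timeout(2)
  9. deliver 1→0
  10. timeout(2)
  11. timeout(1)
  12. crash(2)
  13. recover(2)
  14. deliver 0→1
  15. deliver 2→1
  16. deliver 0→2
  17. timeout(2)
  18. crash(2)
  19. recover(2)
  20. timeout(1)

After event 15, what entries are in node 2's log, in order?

r

step 1 propose(0,'r'): —
step 2 deliver 0→2: 2={back,v=0,log=r}
step 3 deliver 2→0: 0={prim,v=0,log=r}
step 4 deliver 0→2: —
step 5 timeout(2): 2={back,v=1,log=r}
step 6 deliver 0→2: —
step 7 timeout(2): 2={prim,v=2,log=r}
step 8 timeout(2): 2={back,v=3,log=r}
step 9 deliver 1→0: —
step 10 timeout(2): 2={back,v=4,log=r}
step 11 timeout(1): 1={prim,v=1,log=-}
step 12 crash(2): 2={✗back,v=4,log=r}
step 13 recover(2): 2={back,v=4,log=r}
step 14 deliver 0→1: —
step 15 deliver 2→1: —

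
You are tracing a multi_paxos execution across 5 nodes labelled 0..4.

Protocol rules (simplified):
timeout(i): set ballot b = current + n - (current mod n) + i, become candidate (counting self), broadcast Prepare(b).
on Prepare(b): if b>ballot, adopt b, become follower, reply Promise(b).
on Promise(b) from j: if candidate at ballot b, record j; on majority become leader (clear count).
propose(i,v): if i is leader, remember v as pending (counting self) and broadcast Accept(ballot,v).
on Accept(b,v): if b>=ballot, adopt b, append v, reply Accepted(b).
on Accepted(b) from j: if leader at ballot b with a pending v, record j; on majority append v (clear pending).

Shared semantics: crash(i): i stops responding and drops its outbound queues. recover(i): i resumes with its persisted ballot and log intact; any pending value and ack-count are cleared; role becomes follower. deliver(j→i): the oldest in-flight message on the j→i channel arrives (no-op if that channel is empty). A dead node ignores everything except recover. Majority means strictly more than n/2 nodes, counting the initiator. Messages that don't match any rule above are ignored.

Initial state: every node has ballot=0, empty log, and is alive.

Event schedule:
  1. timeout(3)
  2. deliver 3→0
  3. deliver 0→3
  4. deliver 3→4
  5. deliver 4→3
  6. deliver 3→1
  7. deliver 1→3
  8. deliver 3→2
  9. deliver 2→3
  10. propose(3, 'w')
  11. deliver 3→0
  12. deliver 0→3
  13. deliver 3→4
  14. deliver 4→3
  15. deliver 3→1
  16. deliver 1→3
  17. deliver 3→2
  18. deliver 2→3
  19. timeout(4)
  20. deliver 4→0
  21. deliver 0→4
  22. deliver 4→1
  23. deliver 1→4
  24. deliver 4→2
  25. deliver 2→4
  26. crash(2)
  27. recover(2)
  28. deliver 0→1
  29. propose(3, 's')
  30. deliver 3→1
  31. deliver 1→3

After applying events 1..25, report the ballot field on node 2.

[1] timeout(3) → N3(cand b8 [-])
[2] deliver 3→0 → N0(foll b8 [-])
[3] deliver 0→3 → ∅
[4] deliver 3→4 → N4(foll b8 [-])
[5] deliver 4→3 → N3(lead b8 [-])
[6] deliver 3→1 → N1(foll b8 [-])
[7] deliver 1→3 → ∅
[8] deliver 3→2 → N2(foll b8 [-])
[9] deliver 2→3 → ∅
[10] propose(3,'w') → ∅
[11] deliver 3→0 → N0(foll b8 [w])
[12] deliver 0→3 → ∅
[13] deliver 3→4 → N4(foll b8 [w])
[14] deliver 4→3 → N3(lead b8 [w])
[15] deliver 3→1 → N1(foll b8 [w])
[16] deliver 1→3 → ∅
[17] deliver 3→2 → N2(foll b8 [w])
[18] deliver 2→3 → ∅
[19] timeout(4) → N4(cand b14 [w])
[20] deliver 4→0 → N0(foll b14 [w])
[21] deliver 0→4 → ∅
[22] deliver 4→1 → N1(foll b14 [w])
[23] deliver 1→4 → N4(lead b14 [w])
[24] deliver 4→2 → N2(foll b14 [w])
[25] deliver 2→4 → ∅

14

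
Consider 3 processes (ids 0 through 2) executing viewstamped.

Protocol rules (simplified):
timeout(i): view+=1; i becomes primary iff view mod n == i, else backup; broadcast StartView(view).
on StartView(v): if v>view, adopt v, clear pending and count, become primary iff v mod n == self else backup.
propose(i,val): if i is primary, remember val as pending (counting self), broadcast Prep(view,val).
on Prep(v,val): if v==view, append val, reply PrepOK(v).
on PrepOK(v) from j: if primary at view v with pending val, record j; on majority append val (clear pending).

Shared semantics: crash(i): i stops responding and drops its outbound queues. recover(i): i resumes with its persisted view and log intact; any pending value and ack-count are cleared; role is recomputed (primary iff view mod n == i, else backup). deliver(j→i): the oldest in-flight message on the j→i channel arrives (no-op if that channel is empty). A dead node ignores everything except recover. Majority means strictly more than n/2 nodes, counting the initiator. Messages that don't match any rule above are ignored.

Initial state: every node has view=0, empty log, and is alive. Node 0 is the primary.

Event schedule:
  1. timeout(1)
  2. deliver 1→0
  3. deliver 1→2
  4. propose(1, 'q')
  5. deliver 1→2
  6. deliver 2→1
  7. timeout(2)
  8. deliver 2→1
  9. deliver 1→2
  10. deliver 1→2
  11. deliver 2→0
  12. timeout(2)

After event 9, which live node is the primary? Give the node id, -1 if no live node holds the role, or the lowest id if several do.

2

after 1 — timeout(1): n1:prim/v1/[-]
after 2 — deliver 1→0: n0:back/v1/[-]
after 3 — deliver 1→2: n2:back/v1/[-]
after 4 — propose(1,'q'): ·
after 5 — deliver 1→2: n2:back/v1/[q]
after 6 — deliver 2→1: n1:prim/v1/[q]
after 7 — timeout(2): n2:prim/v2/[q]
after 8 — deliver 2→1: n1:back/v2/[q]
after 9 — deliver 1→2: ·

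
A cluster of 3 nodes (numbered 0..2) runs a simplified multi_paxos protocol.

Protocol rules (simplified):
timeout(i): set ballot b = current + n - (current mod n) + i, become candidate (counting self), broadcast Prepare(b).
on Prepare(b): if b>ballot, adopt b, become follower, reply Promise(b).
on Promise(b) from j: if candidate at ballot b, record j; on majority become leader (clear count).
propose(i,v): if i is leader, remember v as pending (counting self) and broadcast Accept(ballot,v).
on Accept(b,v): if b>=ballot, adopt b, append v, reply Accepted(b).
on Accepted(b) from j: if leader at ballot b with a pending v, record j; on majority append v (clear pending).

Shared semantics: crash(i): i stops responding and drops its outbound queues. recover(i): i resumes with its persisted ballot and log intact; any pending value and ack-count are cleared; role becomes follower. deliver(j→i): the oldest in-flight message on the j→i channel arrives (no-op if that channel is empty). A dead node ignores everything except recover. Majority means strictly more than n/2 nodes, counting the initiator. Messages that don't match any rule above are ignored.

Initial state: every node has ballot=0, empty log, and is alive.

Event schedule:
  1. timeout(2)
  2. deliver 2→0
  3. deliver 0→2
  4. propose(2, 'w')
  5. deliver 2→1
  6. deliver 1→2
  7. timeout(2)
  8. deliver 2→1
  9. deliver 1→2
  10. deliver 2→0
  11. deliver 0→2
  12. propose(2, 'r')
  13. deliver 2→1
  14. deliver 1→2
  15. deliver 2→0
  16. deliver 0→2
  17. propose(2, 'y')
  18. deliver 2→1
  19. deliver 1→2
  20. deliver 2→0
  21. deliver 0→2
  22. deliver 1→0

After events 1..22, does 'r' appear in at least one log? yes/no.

after 1 — timeout(2): n2:cand/b5/[-]
after 2 — deliver 2→0: n0:foll/b5/[-]
after 3 — deliver 0→2: n2:lead/b5/[-]
after 4 — propose(2,'w'): ·
after 5 — deliver 2→1: n1:foll/b5/[-]
after 6 — deliver 1→2: ·
after 7 — timeout(2): n2:cand/b8/[-]
after 8 — deliver 2→1: n1:foll/b5/[w]
after 9 — deliver 1→2: ·
after 10 — deliver 2→0: n0:foll/b5/[w]
after 11 — deliver 0→2: ·
after 12 — propose(2,'r'): ·
after 13 — deliver 2→1: n1:foll/b8/[w]
after 14 — deliver 1→2: n2:lead/b8/[-]
after 15 — deliver 2→0: n0:foll/b8/[w]
after 16 — deliver 0→2: ·
after 17 — propose(2,'y'): ·
after 18 — deliver 2→1: n1:foll/b8/[w,y]
after 19 — deliver 1→2: n2:lead/b8/[y]
after 20 — deliver 2→0: n0:foll/b8/[w,y]
after 21 — deliver 0→2: ·
after 22 — deliver 1→0: ·

no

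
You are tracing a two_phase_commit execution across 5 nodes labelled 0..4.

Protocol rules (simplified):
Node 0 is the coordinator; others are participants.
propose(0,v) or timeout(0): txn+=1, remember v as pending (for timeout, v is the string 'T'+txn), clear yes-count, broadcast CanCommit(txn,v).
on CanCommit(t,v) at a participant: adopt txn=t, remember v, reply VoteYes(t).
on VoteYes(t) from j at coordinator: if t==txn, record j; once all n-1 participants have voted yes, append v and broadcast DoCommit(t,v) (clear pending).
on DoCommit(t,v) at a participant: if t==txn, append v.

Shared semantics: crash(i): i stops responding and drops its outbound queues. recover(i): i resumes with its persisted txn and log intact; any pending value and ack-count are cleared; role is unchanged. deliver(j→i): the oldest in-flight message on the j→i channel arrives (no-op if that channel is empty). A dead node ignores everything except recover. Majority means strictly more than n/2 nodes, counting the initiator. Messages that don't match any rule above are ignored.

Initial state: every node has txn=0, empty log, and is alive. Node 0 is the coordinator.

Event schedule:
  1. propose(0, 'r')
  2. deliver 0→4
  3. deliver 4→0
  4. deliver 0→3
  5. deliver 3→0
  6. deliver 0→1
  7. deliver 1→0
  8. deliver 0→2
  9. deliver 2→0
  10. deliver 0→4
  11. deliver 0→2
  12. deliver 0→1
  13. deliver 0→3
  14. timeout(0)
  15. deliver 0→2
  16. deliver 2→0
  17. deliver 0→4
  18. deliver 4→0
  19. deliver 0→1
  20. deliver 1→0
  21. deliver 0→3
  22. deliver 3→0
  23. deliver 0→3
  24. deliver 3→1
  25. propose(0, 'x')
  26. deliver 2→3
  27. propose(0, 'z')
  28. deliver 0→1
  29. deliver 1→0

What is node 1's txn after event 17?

e1 propose(0,'r'): 0[coor,t=1,-]
e2 deliver 0→4: 4[part,t=1,-]
e3 deliver 4→0: ·
e4 deliver 0→3: 3[part,t=1,-]
e5 deliver 3→0: ·
e6 deliver 0→1: 1[part,t=1,-]
e7 deliver 1→0: ·
e8 deliver 0→2: 2[part,t=1,-]
e9 deliver 2→0: 0[coor,t=1,r]
e10 deliver 0→4: 4[part,t=1,r]
e11 deliver 0→2: 2[part,t=1,r]
e12 deliver 0→1: 1[part,t=1,r]
e13 deliver 0→3: 3[part,t=1,r]
e14 timeout(0): 0[coor,t=2,r]
e15 deliver 0→2: 2[part,t=2,r]
e16 deliver 2→0: ·
e17 deliver 0→4: 4[part,t=2,r]

1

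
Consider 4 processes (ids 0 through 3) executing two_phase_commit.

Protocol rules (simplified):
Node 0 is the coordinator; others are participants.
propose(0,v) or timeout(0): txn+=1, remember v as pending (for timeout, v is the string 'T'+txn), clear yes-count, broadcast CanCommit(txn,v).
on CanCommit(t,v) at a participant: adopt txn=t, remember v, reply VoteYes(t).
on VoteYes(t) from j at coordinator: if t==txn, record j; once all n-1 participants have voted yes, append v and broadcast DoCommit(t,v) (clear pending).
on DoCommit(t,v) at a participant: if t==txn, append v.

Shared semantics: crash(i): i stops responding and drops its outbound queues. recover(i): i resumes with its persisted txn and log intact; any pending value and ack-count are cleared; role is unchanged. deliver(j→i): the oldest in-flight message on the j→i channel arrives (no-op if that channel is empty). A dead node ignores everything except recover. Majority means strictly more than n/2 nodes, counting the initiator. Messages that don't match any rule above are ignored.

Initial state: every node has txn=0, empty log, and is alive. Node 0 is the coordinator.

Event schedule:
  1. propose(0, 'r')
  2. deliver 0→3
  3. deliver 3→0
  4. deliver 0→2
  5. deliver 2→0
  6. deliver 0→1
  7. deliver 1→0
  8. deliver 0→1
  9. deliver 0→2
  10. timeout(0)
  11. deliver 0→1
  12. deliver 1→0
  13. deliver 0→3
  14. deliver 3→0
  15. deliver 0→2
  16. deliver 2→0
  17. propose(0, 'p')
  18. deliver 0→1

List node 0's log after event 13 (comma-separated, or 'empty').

r

after 1 — propose(0,'r'): n0:coor/t1/[-]
after 2 — deliver 0→3: n3:part/t1/[-]
after 3 — deliver 3→0: ·
after 4 — deliver 0→2: n2:part/t1/[-]
after 5 — deliver 2→0: ·
after 6 — deliver 0→1: n1:part/t1/[-]
after 7 — deliver 1→0: n0:coor/t1/[r]
after 8 — deliver 0→1: n1:part/t1/[r]
after 9 — deliver 0→2: n2:part/t1/[r]
after 10 — timeout(0): n0:coor/t2/[r]
after 11 — deliver 0→1: n1:part/t2/[r]
after 12 — deliver 1→0: ·
after 13 — deliver 0→3: n3:part/t1/[r]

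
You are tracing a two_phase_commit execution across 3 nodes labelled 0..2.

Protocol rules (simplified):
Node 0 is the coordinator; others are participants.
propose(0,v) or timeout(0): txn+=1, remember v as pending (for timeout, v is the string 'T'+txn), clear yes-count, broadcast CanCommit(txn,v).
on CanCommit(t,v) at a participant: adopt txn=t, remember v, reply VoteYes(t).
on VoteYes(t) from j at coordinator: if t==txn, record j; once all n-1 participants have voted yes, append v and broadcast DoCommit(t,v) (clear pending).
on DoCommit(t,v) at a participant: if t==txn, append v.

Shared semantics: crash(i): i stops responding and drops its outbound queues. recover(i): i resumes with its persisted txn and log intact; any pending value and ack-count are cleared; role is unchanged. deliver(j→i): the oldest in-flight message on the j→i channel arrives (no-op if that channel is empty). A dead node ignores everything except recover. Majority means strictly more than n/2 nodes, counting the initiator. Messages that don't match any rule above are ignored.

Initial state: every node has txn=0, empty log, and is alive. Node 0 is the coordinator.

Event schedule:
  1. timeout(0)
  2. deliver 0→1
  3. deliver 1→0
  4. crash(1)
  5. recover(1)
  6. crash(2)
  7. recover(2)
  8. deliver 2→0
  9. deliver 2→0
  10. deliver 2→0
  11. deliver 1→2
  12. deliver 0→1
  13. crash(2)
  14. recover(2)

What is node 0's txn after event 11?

1

e1 timeout(0): 0[coor,t=1,-]
e2 deliver 0→1: 1[part,t=1,-]
e3 deliver 1→0: ·
e4 crash(1): 1[✗part,t=1,-]
e5 recover(1): 1[part,t=1,-]
e6 crash(2): 2[✗part,t=0,-]
e7 recover(2): 2[part,t=0,-]
e8 deliver 2→0: ·
e9 deliver 2→0: ·
e10 deliver 2→0: ·
e11 deliver 1→2: ·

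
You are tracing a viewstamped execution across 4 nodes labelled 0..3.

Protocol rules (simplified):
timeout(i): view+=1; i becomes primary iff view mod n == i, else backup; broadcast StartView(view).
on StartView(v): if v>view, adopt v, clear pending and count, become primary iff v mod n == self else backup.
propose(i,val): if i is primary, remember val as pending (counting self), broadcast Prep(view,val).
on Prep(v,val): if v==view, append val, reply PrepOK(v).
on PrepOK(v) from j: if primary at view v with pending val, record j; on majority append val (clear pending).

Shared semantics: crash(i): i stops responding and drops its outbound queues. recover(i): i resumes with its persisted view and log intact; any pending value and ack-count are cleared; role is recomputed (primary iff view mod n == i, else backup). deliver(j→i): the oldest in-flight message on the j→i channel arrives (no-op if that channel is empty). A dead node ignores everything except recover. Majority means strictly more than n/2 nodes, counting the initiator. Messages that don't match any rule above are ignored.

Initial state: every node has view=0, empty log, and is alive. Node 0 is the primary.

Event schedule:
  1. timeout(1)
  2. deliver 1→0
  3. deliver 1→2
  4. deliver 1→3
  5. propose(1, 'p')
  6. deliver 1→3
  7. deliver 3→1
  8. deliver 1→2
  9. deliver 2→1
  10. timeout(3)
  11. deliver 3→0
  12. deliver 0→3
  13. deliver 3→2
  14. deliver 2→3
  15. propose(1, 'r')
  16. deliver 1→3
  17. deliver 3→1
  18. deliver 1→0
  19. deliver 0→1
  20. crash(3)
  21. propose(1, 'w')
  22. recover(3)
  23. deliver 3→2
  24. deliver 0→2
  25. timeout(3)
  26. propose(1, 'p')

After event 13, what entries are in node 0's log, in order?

empty

1. timeout(1):  <1:prim v1 ->
2. deliver 1→0:  <0:back v1 ->
3. deliver 1→2:  <2:back v1 ->
4. deliver 1→3:  <3:back v1 ->
5. propose(1,'p'):  nop
6. deliver 1→3:  <3:back v1 p>
7. deliver 3→1:  nop
8. deliver 1→2:  <2:back v1 p>
9. deliver 2→1:  <1:prim v1 p>
10. timeout(3):  <3:back v2 p>
11. deliver 3→0:  <0:back v2 ->
12. deliver 0→3:  nop
13. deliver 3→2:  <2:prim v2 p>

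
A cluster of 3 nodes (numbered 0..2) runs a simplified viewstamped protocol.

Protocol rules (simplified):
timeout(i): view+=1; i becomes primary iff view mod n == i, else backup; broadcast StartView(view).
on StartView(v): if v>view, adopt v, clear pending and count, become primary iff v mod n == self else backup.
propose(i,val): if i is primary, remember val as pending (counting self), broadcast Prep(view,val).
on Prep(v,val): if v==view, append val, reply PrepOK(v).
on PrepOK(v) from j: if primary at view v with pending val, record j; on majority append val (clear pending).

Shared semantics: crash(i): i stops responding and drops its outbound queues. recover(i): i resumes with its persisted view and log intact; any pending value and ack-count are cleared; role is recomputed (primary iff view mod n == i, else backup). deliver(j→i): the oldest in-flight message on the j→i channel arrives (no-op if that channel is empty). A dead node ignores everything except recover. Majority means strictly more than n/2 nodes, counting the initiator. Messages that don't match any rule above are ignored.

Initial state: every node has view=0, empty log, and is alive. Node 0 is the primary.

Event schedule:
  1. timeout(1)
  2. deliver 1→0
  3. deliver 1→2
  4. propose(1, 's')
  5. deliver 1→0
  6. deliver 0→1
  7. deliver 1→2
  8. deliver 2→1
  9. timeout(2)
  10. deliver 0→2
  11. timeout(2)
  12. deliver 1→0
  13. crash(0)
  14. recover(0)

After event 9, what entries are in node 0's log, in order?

s

step 1 timeout(1): 1={prim,v=1,log=-}
step 2 deliver 1→0: 0={back,v=1,log=-}
step 3 deliver 1→2: 2={back,v=1,log=-}
step 4 propose(1,'s'): —
step 5 deliver 1→0: 0={back,v=1,log=s}
step 6 deliver 0→1: 1={prim,v=1,log=s}
step 7 deliver 1→2: 2={back,v=1,log=s}
step 8 deliver 2→1: —
step 9 timeout(2): 2={prim,v=2,log=s}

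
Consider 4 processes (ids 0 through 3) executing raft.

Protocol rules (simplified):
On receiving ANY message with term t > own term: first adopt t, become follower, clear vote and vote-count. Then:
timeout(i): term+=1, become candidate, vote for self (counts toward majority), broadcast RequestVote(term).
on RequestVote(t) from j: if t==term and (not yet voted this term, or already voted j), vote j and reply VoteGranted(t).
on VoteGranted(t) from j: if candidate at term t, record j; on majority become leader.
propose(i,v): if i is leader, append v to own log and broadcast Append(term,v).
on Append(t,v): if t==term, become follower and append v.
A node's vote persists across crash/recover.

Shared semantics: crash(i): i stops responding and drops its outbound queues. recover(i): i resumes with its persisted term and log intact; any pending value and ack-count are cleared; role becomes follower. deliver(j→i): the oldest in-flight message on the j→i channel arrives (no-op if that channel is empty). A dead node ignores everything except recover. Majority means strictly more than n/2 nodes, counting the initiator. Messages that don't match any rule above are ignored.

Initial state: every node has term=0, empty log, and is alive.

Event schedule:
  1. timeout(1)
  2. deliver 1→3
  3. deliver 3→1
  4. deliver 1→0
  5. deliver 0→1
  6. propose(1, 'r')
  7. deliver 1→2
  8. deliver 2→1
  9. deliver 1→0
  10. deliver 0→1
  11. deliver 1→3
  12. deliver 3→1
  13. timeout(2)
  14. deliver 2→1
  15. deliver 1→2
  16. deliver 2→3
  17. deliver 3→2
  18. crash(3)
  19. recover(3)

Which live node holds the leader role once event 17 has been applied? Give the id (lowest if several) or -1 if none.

[1] timeout(1) → N1(cand t1 [-])
[2] deliver 1→3 → N3(foll t1 [-])
[3] deliver 3→1 → ∅
[4] deliver 1→0 → N0(foll t1 [-])
[5] deliver 0→1 → N1(lead t1 [-])
[6] propose(1,'r') → N1(lead t1 [r])
[7] deliver 1→2 → N2(foll t1 [-])
[8] deliver 2→1 → ∅
[9] deliver 1→0 → N0(foll t1 [r])
[10] deliver 0→1 → ∅
[11] deliver 1→3 → N3(foll t1 [r])
[12] deliver 3→1 → ∅
[13] timeout(2) → N2(cand t2 [-])
[14] deliver 2→1 → N1(foll t2 [r])
[15] deliver 1→2 → ∅
[16] deliver 2→3 → N3(foll t2 [r])
[17] deliver 3→2 → ∅

-1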